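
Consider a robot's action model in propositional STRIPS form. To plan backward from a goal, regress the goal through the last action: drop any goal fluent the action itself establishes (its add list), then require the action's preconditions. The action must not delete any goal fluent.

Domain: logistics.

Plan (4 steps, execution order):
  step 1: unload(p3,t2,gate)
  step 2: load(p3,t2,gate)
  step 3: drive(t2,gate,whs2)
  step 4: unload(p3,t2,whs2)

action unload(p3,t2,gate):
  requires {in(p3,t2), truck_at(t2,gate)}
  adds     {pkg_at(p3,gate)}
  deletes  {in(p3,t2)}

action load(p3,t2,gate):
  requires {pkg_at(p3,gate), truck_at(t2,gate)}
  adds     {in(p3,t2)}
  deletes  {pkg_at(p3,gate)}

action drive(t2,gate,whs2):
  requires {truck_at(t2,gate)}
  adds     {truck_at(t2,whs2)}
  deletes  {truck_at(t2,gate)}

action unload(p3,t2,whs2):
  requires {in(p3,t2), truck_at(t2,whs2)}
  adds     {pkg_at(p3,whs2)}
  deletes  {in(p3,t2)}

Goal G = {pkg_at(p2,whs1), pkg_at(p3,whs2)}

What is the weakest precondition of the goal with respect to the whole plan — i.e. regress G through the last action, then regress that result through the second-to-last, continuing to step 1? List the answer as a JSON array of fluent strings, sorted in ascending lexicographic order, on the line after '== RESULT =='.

Work backward from the goal:
  through step 4 (unload(p3,t2,whs2)): drop {pkg_at(p3,whs2)}, keep {pkg_at(p2,whs1)}, require {in(p3,t2), truck_at(t2,whs2)}
    → {in(p3,t2), pkg_at(p2,whs1), truck_at(t2,whs2)}
  through step 3 (drive(t2,gate,whs2)): drop {truck_at(t2,whs2)}, keep {in(p3,t2), pkg_at(p2,whs1)}, require {truck_at(t2,gate)}
    → {in(p3,t2), pkg_at(p2,whs1), truck_at(t2,gate)}
  through step 2 (load(p3,t2,gate)): drop {in(p3,t2)}, keep {pkg_at(p2,whs1), truck_at(t2,gate)}, require {pkg_at(p3,gate), truck_at(t2,gate)}
    → {pkg_at(p2,whs1), pkg_at(p3,gate), truck_at(t2,gate)}
  through step 1 (unload(p3,t2,gate)): drop {pkg_at(p3,gate)}, keep {pkg_at(p2,whs1), truck_at(t2,gate)}, require {in(p3,t2), truck_at(t2,gate)}
    → {in(p3,t2), pkg_at(p2,whs1), truck_at(t2,gate)}

== RESULT ==
["in(p3,t2)", "pkg_at(p2,whs1)", "truck_at(t2,gate)"]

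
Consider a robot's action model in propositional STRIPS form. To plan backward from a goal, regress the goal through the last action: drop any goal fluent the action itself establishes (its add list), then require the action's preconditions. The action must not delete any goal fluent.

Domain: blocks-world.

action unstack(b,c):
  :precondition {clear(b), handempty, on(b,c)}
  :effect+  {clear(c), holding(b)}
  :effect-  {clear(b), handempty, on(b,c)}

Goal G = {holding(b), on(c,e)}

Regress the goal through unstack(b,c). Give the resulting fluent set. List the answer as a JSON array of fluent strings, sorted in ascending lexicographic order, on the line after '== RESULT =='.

Compute (G \ add) ∪ pre:
  G ∩ del = {}  (empty — regression defined)
  G \ add = {holding(b), on(c,e)} \ {clear(c), holding(b)} = {on(c,e)}
  ∪ pre   = {on(c,e)} ∪ {clear(b), handempty, on(b,c)}
          = {clear(b), handempty, on(b,c), on(c,e)}

== RESULT ==
["clear(b)", "handempty", "on(b,c)", "on(c,e)"]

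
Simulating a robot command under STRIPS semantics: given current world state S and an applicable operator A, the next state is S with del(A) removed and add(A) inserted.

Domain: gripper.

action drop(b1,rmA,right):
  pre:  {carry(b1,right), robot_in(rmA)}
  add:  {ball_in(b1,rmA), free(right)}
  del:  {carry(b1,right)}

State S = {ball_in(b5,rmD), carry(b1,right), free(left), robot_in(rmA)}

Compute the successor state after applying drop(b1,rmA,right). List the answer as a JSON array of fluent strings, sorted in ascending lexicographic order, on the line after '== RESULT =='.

Progress:
  pre ⊆ S: {carry(b1,right), robot_in(rmA)} ⊆ S  — applicable
  S \ del = {ball_in(b5,rmD), free(left), robot_in(rmA)}
  ∪ add   = {ball_in(b1,rmA), ball_in(b5,rmD), free(left), free(right), robot_in(rmA)}

== RESULT ==
["ball_in(b1,rmA)", "ball_in(b5,rmD)", "free(left)", "free(right)", "robot_in(rmA)"]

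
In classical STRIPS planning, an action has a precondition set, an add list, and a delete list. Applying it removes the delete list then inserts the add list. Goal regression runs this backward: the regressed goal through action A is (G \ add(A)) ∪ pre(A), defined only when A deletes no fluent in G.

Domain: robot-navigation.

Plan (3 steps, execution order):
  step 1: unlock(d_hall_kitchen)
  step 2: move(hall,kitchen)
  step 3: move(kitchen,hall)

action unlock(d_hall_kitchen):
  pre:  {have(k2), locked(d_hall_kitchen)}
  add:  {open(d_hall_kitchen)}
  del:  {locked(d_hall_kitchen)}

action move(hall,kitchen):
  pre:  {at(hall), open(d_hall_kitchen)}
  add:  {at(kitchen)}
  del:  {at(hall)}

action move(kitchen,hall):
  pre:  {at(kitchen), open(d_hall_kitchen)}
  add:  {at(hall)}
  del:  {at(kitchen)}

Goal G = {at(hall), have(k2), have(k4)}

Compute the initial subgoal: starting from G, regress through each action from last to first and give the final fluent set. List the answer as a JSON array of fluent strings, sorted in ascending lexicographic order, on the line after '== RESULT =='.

Work backward from the goal:
  through step 3 (move(kitchen,hall)): drop {at(hall)}, keep {have(k2), have(k4)}, require {at(kitchen), open(d_hall_kitchen)}
    → {at(kitchen), have(k2), have(k4), open(d_hall_kitchen)}
  through step 2 (move(hall,kitchen)): drop {at(kitchen)}, keep {have(k2), have(k4), open(d_hall_kitchen)}, require {at(hall), open(d_hall_kitchen)}
    → {at(hall), have(k2), have(k4), open(d_hall_kitchen)}
  through step 1 (unlock(d_hall_kitchen)): drop {open(d_hall_kitchen)}, keep {at(hall), have(k2), have(k4)}, require {have(k2), locked(d_hall_kitchen)}
    → {at(hall), have(k2), have(k4), locked(d_hall_kitchen)}

== RESULT ==
["at(hall)", "have(k2)", "have(k4)", "locked(d_hall_kitchen)"]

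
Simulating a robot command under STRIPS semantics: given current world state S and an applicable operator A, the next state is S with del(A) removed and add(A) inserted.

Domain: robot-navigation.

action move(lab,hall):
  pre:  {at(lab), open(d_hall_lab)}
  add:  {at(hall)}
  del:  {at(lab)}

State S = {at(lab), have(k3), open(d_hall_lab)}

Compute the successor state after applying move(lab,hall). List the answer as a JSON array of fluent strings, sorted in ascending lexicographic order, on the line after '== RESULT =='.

Compute (S \ del) ∪ add:
  pre ⊆ S: {at(lab), open(d_hall_lab)} ⊆ S  — applicable
  S \ del = {have(k3), open(d_hall_lab)}
  ∪ add   = {at(hall), have(k3), open(d_hall_lab)}

== RESULT ==
["at(hall)", "have(k3)", "open(d_hall_lab)"]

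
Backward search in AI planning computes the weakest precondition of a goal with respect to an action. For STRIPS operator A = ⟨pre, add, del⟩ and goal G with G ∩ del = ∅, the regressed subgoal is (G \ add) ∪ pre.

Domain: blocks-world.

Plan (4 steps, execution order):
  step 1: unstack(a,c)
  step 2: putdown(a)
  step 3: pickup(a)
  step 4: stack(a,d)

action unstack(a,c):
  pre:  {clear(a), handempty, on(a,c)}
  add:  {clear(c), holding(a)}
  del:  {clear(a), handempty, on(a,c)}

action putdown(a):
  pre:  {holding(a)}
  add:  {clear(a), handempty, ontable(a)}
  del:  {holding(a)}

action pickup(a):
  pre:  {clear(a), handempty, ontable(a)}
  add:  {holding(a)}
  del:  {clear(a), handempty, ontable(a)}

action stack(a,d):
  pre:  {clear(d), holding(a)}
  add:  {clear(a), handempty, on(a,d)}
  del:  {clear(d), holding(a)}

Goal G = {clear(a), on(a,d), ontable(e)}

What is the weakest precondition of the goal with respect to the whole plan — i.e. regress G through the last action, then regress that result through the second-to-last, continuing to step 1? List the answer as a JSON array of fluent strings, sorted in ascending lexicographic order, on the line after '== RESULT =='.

Regress step by step:
  through step 4 (stack(a,d)): drop {clear(a), on(a,d)}, keep {ontable(e)}, require {clear(d), holding(a)}
    → {clear(d), holding(a), ontable(e)}
  through step 3 (pickup(a)): drop {holding(a)}, keep {clear(d), ontable(e)}, require {clear(a), handempty, ontable(a)}
    → {clear(a), clear(d), handempty, ontable(a), ontable(e)}
  through step 2 (putdown(a)): drop {clear(a), handempty, ontable(a)}, keep {clear(d), ontable(e)}, require {holding(a)}
    → {clear(d), holding(a), ontable(e)}
  through step 1 (unstack(a,c)): drop {holding(a)}, keep {clear(d), ontable(e)}, require {clear(a), handempty, on(a,c)}
    → {clear(a), clear(d), handempty, on(a,c), ontable(e)}

== RESULT ==
["clear(a)", "clear(d)", "handempty", "on(a,c)", "ontable(e)"]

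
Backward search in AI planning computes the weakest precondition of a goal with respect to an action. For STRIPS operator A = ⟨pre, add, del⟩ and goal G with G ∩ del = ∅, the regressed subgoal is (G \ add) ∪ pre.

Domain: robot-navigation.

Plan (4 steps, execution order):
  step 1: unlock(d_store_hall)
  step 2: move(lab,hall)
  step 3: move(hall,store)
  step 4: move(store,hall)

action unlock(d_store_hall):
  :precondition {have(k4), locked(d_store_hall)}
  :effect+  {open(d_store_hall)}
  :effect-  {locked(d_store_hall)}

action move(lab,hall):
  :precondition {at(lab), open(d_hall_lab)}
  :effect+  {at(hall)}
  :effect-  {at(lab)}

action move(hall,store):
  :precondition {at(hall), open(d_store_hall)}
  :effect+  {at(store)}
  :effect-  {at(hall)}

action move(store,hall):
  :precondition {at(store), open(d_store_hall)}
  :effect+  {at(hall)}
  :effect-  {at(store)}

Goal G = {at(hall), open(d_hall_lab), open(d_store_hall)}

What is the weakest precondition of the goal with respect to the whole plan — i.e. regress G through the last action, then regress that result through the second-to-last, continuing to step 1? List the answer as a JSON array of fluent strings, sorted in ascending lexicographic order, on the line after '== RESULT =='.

Work backward from the goal:
  through step 4 (move(store,hall)): drop {at(hall)}, keep {open(d_hall_lab), open(d_store_hall)}, require {at(store), open(d_store_hall)}
    → {at(store), open(d_hall_lab), open(d_store_hall)}
  through step 3 (move(hall,store)): drop {at(store)}, keep {open(d_hall_lab), open(d_store_hall)}, require {at(hall), open(d_store_hall)}
    → {at(hall), open(d_hall_lab), open(d_store_hall)}
  through step 2 (move(lab,hall)): drop {at(hall)}, keep {open(d_hall_lab), open(d_store_hall)}, require {at(lab), open(d_hall_lab)}
    → {at(lab), open(d_hall_lab), open(d_store_hall)}
  through step 1 (unlock(d_store_hall)): drop {open(d_store_hall)}, keep {at(lab), open(d_hall_lab)}, require {have(k4), locked(d_store_hall)}
    → {at(lab), have(k4), locked(d_store_hall), open(d_hall_lab)}

== RESULT ==
["at(lab)", "have(k4)", "locked(d_store_hall)", "open(d_hall_lab)"]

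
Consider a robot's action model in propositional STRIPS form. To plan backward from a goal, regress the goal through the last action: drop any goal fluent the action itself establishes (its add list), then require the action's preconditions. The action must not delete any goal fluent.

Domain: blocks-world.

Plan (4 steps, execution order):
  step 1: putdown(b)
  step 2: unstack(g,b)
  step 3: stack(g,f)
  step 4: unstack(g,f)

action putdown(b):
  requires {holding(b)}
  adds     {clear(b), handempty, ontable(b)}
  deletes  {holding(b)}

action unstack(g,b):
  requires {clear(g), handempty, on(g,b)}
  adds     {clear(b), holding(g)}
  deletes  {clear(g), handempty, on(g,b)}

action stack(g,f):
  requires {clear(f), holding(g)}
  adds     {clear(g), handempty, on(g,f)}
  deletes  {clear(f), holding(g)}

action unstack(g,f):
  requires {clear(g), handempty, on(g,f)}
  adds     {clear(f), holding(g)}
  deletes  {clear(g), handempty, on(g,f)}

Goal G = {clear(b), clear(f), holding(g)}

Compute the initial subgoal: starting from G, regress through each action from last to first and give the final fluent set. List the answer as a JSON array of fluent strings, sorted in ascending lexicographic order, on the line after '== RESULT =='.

Work backward from the goal:
  through step 4 (unstack(g,f)): drop {clear(f), holding(g)}, keep {clear(b)}, require {clear(g), handempty, on(g,f)}
    → {clear(b), clear(g), handempty, on(g,f)}
  through step 3 (stack(g,f)): drop {clear(g), handempty, on(g,f)}, keep {clear(b)}, require {clear(f), holding(g)}
    → {clear(b), clear(f), holding(g)}
  through step 2 (unstack(g,b)): drop {clear(b), holding(g)}, keep {clear(f)}, require {clear(g), handempty, on(g,b)}
    → {clear(f), clear(g), handempty, on(g,b)}
  through step 1 (putdown(b)): drop {handempty}, keep {clear(f), clear(g), on(g,b)}, require {holding(b)}
    → {clear(f), clear(g), holding(b), on(g,b)}

== RESULT ==
["clear(f)", "clear(g)", "holding(b)", "on(g,b)"]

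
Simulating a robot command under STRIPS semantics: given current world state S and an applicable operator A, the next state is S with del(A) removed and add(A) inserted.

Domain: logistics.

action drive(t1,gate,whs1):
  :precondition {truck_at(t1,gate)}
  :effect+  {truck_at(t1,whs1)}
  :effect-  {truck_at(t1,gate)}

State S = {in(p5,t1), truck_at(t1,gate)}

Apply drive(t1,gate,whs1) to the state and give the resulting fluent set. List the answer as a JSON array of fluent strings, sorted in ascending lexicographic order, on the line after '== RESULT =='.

Compute (S \ del) ∪ add:
  pre ⊆ S: {truck_at(t1,gate)} ⊆ S  — applicable
  S \ del = {in(p5,t1)}
  ∪ add   = {in(p5,t1), truck_at(t1,whs1)}

== RESULT ==
["in(p5,t1)", "truck_at(t1,whs1)"]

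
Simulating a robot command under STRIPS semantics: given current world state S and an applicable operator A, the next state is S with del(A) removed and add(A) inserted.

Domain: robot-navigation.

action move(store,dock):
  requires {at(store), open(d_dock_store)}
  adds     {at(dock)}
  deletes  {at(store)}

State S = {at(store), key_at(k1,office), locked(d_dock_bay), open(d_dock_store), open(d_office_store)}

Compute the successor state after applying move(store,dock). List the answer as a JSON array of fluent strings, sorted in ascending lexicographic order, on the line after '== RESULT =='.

Compute (S \ del) ∪ add:
  pre ⊆ S: {at(store), open(d_dock_store)} ⊆ S  — applicable
  S \ del = {key_at(k1,office), locked(d_dock_bay), open(d_dock_store), open(d_office_store)}
  ∪ add   = {at(dock), key_at(k1,office), locked(d_dock_bay), open(d_dock_store), open(d_office_store)}

== RESULT ==
["at(dock)", "key_at(k1,office)", "locked(d_dock_bay)", "open(d_dock_store)", "open(d_office_store)"]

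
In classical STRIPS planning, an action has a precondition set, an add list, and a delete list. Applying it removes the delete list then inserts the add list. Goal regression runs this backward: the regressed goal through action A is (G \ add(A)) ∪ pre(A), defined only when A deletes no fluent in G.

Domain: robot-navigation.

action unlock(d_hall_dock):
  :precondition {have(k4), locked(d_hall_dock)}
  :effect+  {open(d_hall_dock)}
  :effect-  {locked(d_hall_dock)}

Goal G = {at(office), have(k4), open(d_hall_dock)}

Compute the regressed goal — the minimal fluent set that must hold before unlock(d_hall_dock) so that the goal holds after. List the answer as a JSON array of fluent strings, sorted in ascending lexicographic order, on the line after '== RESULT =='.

Regress:
  G ∩ del = {}  (empty — regression defined)
  G \ add = {at(office), have(k4), open(d_hall_dock)} \ {open(d_hall_dock)} = {at(office), have(k4)}
  ∪ pre   = {at(office), have(k4)} ∪ {have(k4), locked(d_hall_dock)}
          = {at(office), have(k4), locked(d_hall_dock)}

== RESULT ==
["at(office)", "have(k4)", "locked(d_hall_dock)"]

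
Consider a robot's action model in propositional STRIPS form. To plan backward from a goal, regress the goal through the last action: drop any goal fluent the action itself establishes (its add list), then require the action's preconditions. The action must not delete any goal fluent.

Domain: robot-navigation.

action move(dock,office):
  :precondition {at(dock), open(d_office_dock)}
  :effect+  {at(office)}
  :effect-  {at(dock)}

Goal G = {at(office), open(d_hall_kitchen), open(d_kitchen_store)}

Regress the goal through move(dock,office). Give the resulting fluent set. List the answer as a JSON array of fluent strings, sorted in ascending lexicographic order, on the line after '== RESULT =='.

Regress:
  G ∩ del = {}  (empty — regression defined)
  G \ add = {at(office), open(d_hall_kitchen), open(d_kitchen_store)} \ {at(office)} = {open(d_hall_kitchen), open(d_kitchen_store)}
  ∪ pre   = {open(d_hall_kitchen), open(d_kitchen_store)} ∪ {at(dock), open(d_office_dock)}
          = {at(dock), open(d_hall_kitchen), open(d_kitchen_store), open(d_office_dock)}

== RESULT ==
["at(dock)", "open(d_hall_kitchen)", "open(d_kitchen_store)", "open(d_office_dock)"]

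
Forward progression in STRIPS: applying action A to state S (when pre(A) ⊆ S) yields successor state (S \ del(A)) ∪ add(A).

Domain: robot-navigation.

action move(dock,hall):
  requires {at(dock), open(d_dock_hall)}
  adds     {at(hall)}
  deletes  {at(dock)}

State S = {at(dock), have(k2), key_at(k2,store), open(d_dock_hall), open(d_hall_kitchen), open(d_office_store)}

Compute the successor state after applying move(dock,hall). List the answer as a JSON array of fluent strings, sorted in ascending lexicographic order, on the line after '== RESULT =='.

Compute (S \ del) ∪ add:
  pre ⊆ S: {at(dock), open(d_dock_hall)} ⊆ S  — applicable
  S \ del = {have(k2), key_at(k2,store), open(d_dock_hall), open(d_hall_kitchen), open(d_office_store)}
  ∪ add   = {at(hall), have(k2), key_at(k2,store), open(d_dock_hall), open(d_hall_kitchen), open(d_office_store)}

== RESULT ==
["at(hall)", "have(k2)", "key_at(k2,store)", "open(d_dock_hall)", "open(d_hall_kitchen)", "open(d_office_store)"]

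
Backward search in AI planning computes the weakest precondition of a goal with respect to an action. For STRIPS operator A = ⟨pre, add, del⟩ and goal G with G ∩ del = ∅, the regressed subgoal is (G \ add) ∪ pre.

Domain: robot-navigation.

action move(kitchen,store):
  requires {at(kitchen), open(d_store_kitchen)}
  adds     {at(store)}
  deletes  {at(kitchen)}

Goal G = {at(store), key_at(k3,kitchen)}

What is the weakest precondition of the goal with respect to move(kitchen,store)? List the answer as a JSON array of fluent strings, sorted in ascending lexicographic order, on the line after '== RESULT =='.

Compute (G \ add) ∪ pre:
  G ∩ del = {}  (empty — regression defined)
  G \ add = {at(store), key_at(k3,kitchen)} \ {at(store)} = {key_at(k3,kitchen)}
  ∪ pre   = {key_at(k3,kitchen)} ∪ {at(kitchen), open(d_store_kitchen)}
          = {at(kitchen), key_at(k3,kitchen), open(d_store_kitchen)}

== RESULT ==
["at(kitchen)", "key_at(k3,kitchen)", "open(d_store_kitchen)"]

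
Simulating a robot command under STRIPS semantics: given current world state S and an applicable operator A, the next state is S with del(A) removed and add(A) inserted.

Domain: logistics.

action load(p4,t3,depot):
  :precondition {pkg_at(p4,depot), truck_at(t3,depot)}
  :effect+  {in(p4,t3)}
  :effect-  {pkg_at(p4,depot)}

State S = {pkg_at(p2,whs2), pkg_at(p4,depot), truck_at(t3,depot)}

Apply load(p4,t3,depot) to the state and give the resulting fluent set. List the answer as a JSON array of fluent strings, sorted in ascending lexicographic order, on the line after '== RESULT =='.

Compute (S \ del) ∪ add:
  pre ⊆ S: {pkg_at(p4,depot), truck_at(t3,depot)} ⊆ S  — applicable
  S \ del = {pkg_at(p2,whs2), truck_at(t3,depot)}
  ∪ add   = {in(p4,t3), pkg_at(p2,whs2), truck_at(t3,depot)}

== RESULT ==
["in(p4,t3)", "pkg_at(p2,whs2)", "truck_at(t3,depot)"]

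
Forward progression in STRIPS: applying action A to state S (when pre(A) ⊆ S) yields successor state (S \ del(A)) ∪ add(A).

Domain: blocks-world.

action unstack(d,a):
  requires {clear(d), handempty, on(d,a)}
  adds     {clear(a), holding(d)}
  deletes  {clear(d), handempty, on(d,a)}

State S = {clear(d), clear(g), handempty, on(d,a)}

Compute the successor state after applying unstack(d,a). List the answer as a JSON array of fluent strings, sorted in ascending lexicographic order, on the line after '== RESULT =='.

Compute (S \ del) ∪ add:
  pre ⊆ S: {clear(d), handempty, on(d,a)} ⊆ S  — applicable
  S \ del = {clear(g)}
  ∪ add   = {clear(a), clear(g), holding(d)}

== RESULT ==
["clear(a)", "clear(g)", "holding(d)"]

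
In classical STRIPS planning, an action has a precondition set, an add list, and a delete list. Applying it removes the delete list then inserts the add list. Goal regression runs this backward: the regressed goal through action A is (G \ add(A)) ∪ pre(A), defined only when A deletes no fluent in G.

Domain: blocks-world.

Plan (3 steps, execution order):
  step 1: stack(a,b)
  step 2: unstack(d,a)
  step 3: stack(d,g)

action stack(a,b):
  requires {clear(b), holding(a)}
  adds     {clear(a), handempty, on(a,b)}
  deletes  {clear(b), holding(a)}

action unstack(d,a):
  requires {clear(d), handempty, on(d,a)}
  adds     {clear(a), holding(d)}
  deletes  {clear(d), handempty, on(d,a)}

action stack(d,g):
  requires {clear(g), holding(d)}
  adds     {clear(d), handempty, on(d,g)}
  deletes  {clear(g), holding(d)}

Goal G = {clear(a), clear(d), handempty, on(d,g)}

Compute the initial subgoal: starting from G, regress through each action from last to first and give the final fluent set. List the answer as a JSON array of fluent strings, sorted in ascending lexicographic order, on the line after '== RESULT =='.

Regress step by step:
  through step 3 (stack(d,g)): drop {clear(d), handempty, on(d,g)}, keep {clear(a)}, require {clear(g), holding(d)}
    → {clear(a), clear(g), holding(d)}
  through step 2 (unstack(d,a)): drop {clear(a), holding(d)}, keep {clear(g)}, require {clear(d), handempty, on(d,a)}
    → {clear(d), clear(g), handempty, on(d,a)}
  through step 1 (stack(a,b)): drop {handempty}, keep {clear(d), clear(g), on(d,a)}, require {clear(b), holding(a)}
    → {clear(b), clear(d), clear(g), holding(a), on(d,a)}

== RESULT ==
["clear(b)", "clear(d)", "clear(g)", "holding(a)", "on(d,a)"]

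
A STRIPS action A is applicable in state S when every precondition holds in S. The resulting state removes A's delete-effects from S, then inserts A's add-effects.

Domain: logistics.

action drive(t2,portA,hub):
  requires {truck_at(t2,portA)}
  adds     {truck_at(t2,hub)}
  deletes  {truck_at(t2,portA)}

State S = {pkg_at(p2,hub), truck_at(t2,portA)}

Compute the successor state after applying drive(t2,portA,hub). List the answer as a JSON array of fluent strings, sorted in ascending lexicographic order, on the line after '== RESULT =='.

Compute (S \ del) ∪ add:
  pre ⊆ S: {truck_at(t2,portA)} ⊆ S  — applicable
  S \ del = {pkg_at(p2,hub)}
  ∪ add   = {pkg_at(p2,hub), truck_at(t2,hub)}

== RESULT ==
["pkg_at(p2,hub)", "truck_at(t2,hub)"]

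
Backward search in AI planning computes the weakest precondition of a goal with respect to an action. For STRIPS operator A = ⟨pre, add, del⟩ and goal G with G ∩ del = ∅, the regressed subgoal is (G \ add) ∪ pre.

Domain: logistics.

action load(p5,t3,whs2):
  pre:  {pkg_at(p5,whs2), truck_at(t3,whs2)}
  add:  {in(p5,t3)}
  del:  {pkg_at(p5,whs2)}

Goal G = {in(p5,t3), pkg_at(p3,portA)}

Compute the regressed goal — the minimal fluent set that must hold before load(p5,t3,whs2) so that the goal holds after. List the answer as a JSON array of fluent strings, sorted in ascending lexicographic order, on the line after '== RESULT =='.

Regress:
  G ∩ del = {}  (empty — regression defined)
  G \ add = {in(p5,t3), pkg_at(p3,portA)} \ {in(p5,t3)} = {pkg_at(p3,portA)}
  ∪ pre   = {pkg_at(p3,portA)} ∪ {pkg_at(p5,whs2), truck_at(t3,whs2)}
          = {pkg_at(p3,portA), pkg_at(p5,whs2), truck_at(t3,whs2)}

== RESULT ==
["pkg_at(p3,portA)", "pkg_at(p5,whs2)", "truck_at(t3,whs2)"]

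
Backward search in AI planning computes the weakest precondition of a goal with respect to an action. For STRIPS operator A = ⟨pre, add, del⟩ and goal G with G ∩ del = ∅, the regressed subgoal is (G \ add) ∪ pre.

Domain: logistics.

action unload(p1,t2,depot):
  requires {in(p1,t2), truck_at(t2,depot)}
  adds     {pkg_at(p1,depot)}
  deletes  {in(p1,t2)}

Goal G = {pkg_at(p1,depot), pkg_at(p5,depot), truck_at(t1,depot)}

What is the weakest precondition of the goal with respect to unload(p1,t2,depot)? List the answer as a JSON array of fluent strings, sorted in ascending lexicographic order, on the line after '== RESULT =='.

Regress:
  G ∩ del = {}  (empty — regression defined)
  G \ add = {pkg_at(p1,depot), pkg_at(p5,depot), truck_at(t1,depot)} \ {pkg_at(p1,depot)} = {pkg_at(p5,depot), truck_at(t1,depot)}
  ∪ pre   = {pkg_at(p5,depot), truck_at(t1,depot)} ∪ {in(p1,t2), truck_at(t2,depot)}
          = {in(p1,t2), pkg_at(p5,depot), truck_at(t1,depot), truck_at(t2,depot)}

== RESULT ==
["in(p1,t2)", "pkg_at(p5,depot)", "truck_at(t1,depot)", "truck_at(t2,depot)"]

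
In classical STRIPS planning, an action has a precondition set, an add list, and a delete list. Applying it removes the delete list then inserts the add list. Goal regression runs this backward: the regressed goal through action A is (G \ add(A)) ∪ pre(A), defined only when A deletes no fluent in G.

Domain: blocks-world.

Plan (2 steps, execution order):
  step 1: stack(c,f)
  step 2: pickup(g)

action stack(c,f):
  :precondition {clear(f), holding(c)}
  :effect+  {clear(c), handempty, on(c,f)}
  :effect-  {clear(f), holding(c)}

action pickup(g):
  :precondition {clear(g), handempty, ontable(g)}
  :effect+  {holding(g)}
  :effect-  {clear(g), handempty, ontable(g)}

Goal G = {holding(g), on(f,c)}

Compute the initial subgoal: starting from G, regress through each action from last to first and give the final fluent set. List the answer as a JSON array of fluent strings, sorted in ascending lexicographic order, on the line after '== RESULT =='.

Regress step by step:
  through step 2 (pickup(g)): drop {holding(g)}, keep {on(f,c)}, require {clear(g), handempty, ontable(g)}
    → {clear(g), handempty, on(f,c), ontable(g)}
  through step 1 (stack(c,f)): drop {handempty}, keep {clear(g), on(f,c), ontable(g)}, require {clear(f), holding(c)}
    → {clear(f), clear(g), holding(c), on(f,c), ontable(g)}

== RESULT ==
["clear(f)", "clear(g)", "holding(c)", "on(f,c)", "ontable(g)"]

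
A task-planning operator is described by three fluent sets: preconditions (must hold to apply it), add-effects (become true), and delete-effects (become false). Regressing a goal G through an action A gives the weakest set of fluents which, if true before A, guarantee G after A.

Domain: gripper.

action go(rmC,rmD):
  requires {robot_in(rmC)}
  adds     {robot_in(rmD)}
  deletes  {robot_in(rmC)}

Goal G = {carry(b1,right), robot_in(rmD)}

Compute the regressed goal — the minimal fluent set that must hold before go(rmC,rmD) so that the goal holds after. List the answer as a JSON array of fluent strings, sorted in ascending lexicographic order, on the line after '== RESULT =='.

Compute (G \ add) ∪ pre:
  G ∩ del = {}  (empty — regression defined)
  G \ add = {carry(b1,right), robot_in(rmD)} \ {robot_in(rmD)} = {carry(b1,right)}
  ∪ pre   = {carry(b1,right)} ∪ {robot_in(rmC)}
          = {carry(b1,right), robot_in(rmC)}

== RESULT ==
["carry(b1,right)", "robot_in(rmC)"]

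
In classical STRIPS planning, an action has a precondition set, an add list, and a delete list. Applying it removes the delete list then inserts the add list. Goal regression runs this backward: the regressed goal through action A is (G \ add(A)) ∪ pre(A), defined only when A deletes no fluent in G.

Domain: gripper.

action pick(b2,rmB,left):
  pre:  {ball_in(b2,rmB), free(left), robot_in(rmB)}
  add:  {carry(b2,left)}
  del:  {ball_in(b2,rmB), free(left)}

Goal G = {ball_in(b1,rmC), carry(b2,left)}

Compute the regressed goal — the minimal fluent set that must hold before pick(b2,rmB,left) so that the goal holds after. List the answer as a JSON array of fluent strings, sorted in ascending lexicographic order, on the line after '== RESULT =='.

Compute (G \ add) ∪ pre:
  G ∩ del = {}  (empty — regression defined)
  G \ add = {ball_in(b1,rmC), carry(b2,left)} \ {carry(b2,left)} = {ball_in(b1,rmC)}
  ∪ pre   = {ball_in(b1,rmC)} ∪ {ball_in(b2,rmB), free(left), robot_in(rmB)}
          = {ball_in(b1,rmC), ball_in(b2,rmB), free(left), robot_in(rmB)}

== RESULT ==
["ball_in(b1,rmC)", "ball_in(b2,rmB)", "free(left)", "robot_in(rmB)"]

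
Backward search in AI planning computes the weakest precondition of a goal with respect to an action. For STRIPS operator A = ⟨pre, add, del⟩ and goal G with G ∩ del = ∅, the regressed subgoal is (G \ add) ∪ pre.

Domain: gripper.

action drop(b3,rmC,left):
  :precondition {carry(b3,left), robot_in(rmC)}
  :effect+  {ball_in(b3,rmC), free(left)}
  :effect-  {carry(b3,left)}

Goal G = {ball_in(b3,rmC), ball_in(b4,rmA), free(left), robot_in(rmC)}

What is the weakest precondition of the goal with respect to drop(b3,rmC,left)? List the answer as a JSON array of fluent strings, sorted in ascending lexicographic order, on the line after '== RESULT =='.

Regress:
  G ∩ del = {}  (empty — regression defined)
  G \ add = {ball_in(b3,rmC), ball_in(b4,rmA), free(left), robot_in(rmC)} \ {ball_in(b3,rmC), free(left)} = {ball_in(b4,rmA), robot_in(rmC)}
  ∪ pre   = {ball_in(b4,rmA), robot_in(rmC)} ∪ {carry(b3,left), robot_in(rmC)}
          = {ball_in(b4,rmA), carry(b3,left), robot_in(rmC)}

== RESULT ==
["ball_in(b4,rmA)", "carry(b3,left)", "robot_in(rmC)"]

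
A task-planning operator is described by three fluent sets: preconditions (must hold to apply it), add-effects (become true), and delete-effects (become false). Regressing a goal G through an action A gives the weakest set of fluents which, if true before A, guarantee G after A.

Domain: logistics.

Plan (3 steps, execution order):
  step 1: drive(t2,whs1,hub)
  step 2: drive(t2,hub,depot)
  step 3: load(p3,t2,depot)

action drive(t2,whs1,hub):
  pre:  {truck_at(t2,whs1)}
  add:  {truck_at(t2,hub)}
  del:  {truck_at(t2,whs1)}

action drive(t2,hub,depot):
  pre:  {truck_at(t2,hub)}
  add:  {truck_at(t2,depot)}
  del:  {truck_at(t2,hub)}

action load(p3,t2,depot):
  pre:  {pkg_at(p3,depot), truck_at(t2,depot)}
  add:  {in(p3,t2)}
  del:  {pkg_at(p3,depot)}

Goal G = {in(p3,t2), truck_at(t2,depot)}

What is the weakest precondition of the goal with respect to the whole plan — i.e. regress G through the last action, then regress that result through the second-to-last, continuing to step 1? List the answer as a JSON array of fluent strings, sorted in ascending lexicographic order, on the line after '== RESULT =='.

Work backward from the goal:
  through step 3 (load(p3,t2,depot)): drop {in(p3,t2)}, keep {truck_at(t2,depot)}, require {pkg_at(p3,depot), truck_at(t2,depot)}
    → {pkg_at(p3,depot), truck_at(t2,depot)}
  through step 2 (drive(t2,hub,depot)): drop {truck_at(t2,depot)}, keep {pkg_at(p3,depot)}, require {truck_at(t2,hub)}
    → {pkg_at(p3,depot), truck_at(t2,hub)}
  through step 1 (drive(t2,whs1,hub)): drop {truck_at(t2,hub)}, keep {pkg_at(p3,depot)}, require {truck_at(t2,whs1)}
    → {pkg_at(p3,depot), truck_at(t2,whs1)}

== RESULT ==
["pkg_at(p3,depot)", "truck_at(t2,whs1)"]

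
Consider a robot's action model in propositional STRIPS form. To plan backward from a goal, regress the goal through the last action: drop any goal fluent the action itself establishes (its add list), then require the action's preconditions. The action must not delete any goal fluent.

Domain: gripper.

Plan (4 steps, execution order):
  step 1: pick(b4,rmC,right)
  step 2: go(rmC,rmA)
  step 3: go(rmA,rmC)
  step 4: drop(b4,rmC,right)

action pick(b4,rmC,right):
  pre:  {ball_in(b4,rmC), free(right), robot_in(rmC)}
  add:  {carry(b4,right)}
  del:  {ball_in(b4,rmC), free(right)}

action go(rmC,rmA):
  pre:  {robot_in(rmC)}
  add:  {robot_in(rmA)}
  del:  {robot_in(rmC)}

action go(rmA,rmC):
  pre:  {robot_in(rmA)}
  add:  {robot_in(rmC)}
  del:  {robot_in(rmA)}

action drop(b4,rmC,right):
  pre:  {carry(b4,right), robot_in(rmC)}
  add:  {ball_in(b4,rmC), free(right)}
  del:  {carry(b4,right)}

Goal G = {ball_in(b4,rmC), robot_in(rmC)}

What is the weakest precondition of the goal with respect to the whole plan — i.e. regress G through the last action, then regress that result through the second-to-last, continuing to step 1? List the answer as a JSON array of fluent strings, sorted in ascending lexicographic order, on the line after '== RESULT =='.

Regress step by step:
  through step 4 (drop(b4,rmC,right)): drop {ball_in(b4,rmC)}, keep {robot_in(rmC)}, require {carry(b4,right), robot_in(rmC)}
    → {carry(b4,right), robot_in(rmC)}
  through step 3 (go(rmA,rmC)): drop {robot_in(rmC)}, keep {carry(b4,right)}, require {robot_in(rmA)}
    → {carry(b4,right), robot_in(rmA)}
  through step 2 (go(rmC,rmA)): drop {robot_in(rmA)}, keep {carry(b4,right)}, require {robot_in(rmC)}
    → {carry(b4,right), robot_in(rmC)}
  through step 1 (pick(b4,rmC,right)): drop {carry(b4,right)}, keep {robot_in(rmC)}, require {ball_in(b4,rmC), free(right), robot_in(rmC)}
    → {ball_in(b4,rmC), free(right), robot_in(rmC)}

== RESULT ==
["ball_in(b4,rmC)", "free(right)", "robot_in(rmC)"]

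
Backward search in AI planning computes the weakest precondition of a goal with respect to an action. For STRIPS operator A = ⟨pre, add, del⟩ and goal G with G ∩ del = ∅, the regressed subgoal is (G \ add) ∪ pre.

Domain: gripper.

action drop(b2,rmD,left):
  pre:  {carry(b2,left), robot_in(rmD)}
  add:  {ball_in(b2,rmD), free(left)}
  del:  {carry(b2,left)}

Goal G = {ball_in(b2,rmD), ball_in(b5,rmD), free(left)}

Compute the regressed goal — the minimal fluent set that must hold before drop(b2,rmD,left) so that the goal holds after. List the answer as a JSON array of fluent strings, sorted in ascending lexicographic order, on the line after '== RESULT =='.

Compute (G \ add) ∪ pre:
  G ∩ del = {}  (empty — regression defined)
  G \ add = {ball_in(b2,rmD), ball_in(b5,rmD), free(left)} \ {ball_in(b2,rmD), free(left)} = {ball_in(b5,rmD)}
  ∪ pre   = {ball_in(b5,rmD)} ∪ {carry(b2,left), robot_in(rmD)}
          = {ball_in(b5,rmD), carry(b2,left), robot_in(rmD)}

== RESULT ==
["ball_in(b5,rmD)", "carry(b2,left)", "robot_in(rmD)"]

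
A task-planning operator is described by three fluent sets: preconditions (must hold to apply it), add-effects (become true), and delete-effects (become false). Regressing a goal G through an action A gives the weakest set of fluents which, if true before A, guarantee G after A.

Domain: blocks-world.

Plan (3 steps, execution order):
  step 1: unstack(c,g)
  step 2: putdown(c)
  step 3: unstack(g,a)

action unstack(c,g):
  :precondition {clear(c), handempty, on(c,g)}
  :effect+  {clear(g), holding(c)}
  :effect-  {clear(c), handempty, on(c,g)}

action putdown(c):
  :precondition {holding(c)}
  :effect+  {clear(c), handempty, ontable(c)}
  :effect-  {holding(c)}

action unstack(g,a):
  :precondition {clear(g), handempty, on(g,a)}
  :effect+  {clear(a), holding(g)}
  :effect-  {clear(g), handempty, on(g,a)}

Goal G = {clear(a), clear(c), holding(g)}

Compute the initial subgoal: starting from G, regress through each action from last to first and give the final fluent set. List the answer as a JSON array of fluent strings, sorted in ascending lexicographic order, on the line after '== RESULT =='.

Regress step by step:
  through step 3 (unstack(g,a)): drop {clear(a), holding(g)}, keep {clear(c)}, require {clear(g), handempty, on(g,a)}
    → {clear(c), clear(g), handempty, on(g,a)}
  through step 2 (putdown(c)): drop {clear(c), handempty}, keep {clear(g), on(g,a)}, require {holding(c)}
    → {clear(g), holding(c), on(g,a)}
  through step 1 (unstack(c,g)): drop {clear(g), holding(c)}, keep {on(g,a)}, require {clear(c), handempty, on(c,g)}
    → {clear(c), handempty, on(c,g), on(g,a)}

== RESULT ==
["clear(c)", "handempty", "on(c,g)", "on(g,a)"]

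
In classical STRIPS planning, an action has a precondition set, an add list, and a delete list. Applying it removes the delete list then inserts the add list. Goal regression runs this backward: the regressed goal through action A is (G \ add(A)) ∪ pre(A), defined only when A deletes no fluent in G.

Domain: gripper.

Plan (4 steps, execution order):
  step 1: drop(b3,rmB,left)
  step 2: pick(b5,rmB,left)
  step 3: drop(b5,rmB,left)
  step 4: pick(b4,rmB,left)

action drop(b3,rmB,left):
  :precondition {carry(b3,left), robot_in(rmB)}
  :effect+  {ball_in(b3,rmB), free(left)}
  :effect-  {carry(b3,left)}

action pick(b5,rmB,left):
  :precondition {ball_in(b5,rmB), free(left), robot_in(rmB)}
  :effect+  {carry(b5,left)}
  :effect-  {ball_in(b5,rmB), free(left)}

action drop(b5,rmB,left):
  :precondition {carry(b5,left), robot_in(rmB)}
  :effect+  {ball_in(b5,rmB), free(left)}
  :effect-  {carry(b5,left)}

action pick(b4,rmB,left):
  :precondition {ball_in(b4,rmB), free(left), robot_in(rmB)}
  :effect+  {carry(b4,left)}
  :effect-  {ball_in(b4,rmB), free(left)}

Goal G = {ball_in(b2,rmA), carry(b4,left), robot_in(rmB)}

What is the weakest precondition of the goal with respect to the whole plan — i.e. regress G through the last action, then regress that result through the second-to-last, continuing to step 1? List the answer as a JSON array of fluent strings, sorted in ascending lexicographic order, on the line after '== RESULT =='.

Regress step by step:
  through step 4 (pick(b4,rmB,left)): drop {carry(b4,left)}, keep {ball_in(b2,rmA), robot_in(rmB)}, require {ball_in(b4,rmB), free(left), robot_in(rmB)}
    → {ball_in(b2,rmA), ball_in(b4,rmB), free(left), robot_in(rmB)}
  through step 3 (drop(b5,rmB,left)): drop {free(left)}, keep {ball_in(b2,rmA), ball_in(b4,rmB), robot_in(rmB)}, require {carry(b5,left), robot_in(rmB)}
    → {ball_in(b2,rmA), ball_in(b4,rmB), carry(b5,left), robot_in(rmB)}
  through step 2 (pick(b5,rmB,left)): drop {carry(b5,left)}, keep {ball_in(b2,rmA), ball_in(b4,rmB), robot_in(rmB)}, require {ball_in(b5,rmB), free(left), robot_in(rmB)}
    → {ball_in(b2,rmA), ball_in(b4,rmB), ball_in(b5,rmB), free(left), robot_in(rmB)}
  through step 1 (drop(b3,rmB,left)): drop {free(left)}, keep {ball_in(b2,rmA), ball_in(b4,rmB), ball_in(b5,rmB), robot_in(rmB)}, require {carry(b3,left), robot_in(rmB)}
    → {ball_in(b2,rmA), ball_in(b4,rmB), ball_in(b5,rmB), carry(b3,left), robot_in(rmB)}

== RESULT ==
["ball_in(b2,rmA)", "ball_in(b4,rmB)", "ball_in(b5,rmB)", "carry(b3,left)", "robot_in(rmB)"]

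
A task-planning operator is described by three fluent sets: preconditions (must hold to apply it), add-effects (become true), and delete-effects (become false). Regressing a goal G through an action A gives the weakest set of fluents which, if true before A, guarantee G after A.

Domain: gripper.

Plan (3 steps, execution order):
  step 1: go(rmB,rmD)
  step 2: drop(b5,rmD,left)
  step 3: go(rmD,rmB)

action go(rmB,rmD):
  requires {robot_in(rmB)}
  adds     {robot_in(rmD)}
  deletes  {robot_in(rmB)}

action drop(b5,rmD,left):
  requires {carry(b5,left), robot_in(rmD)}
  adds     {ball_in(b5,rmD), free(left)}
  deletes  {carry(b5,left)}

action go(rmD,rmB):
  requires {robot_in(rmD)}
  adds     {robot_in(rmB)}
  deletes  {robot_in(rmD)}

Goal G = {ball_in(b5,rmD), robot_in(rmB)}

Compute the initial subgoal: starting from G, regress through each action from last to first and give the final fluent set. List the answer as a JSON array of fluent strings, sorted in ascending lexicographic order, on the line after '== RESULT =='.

Work backward from the goal:
  through step 3 (go(rmD,rmB)): drop {robot_in(rmB)}, keep {ball_in(b5,rmD)}, require {robot_in(rmD)}
    → {ball_in(b5,rmD), robot_in(rmD)}
  through step 2 (drop(b5,rmD,left)): drop {ball_in(b5,rmD)}, keep {robot_in(rmD)}, require {carry(b5,left), robot_in(rmD)}
    → {carry(b5,left), robot_in(rmD)}
  through step 1 (go(rmB,rmD)): drop {robot_in(rmD)}, keep {carry(b5,left)}, require {robot_in(rmB)}
    → {carry(b5,left), robot_in(rmB)}

== RESULT ==
["carry(b5,left)", "robot_in(rmB)"]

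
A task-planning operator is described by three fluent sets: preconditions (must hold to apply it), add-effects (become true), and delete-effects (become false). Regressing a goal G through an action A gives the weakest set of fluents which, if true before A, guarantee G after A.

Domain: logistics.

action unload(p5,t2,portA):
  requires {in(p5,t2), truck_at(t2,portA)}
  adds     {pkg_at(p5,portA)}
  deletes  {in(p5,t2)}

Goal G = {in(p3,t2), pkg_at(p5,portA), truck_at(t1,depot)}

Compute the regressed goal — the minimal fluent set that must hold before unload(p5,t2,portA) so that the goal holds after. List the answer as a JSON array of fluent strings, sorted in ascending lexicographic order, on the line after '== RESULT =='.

Regress:
  G ∩ del = {}  (empty — regression defined)
  G \ add = {in(p3,t2), pkg_at(p5,portA), truck_at(t1,depot)} \ {pkg_at(p5,portA)} = {in(p3,t2), truck_at(t1,depot)}
  ∪ pre   = {in(p3,t2), truck_at(t1,depot)} ∪ {in(p5,t2), truck_at(t2,portA)}
          = {in(p3,t2), in(p5,t2), truck_at(t1,depot), truck_at(t2,portA)}

== RESULT ==
["in(p3,t2)", "in(p5,t2)", "truck_at(t1,depot)", "truck_at(t2,portA)"]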